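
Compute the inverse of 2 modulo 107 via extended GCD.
Extended GCD: 2(-53) + 107(1) = 1. So 2^(-1) ≡ -53 ≡ 54 mod 107. Verify: 2 × 54 = 108 ≡ 1 mod 107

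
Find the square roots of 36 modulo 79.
The square roots of 36 mod 79 are 73 and 6. Verify: 73² = 5329 ≡ 36 mod 79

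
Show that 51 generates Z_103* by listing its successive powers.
51^1, 51^2, ..., 51^{102} mod 103: [51, 26, 90, 58, 74, 66, 70, 68, 69, 17, 43, 30, 88, 59, 22, 92, 57, 23, 40, 83, 10, 98, 54, 76, 65, 19, 42, 82, 62, 72, 67, 18, 94, 56, 75, 14, 96, 55, 24, 91, 6, 100, 53, 25, 39, 32, 87, 8, 99, 2, 102, 52, 77, 13, 45, 29, 37, 33, 35, 34, 86, 60, 73, 15, 44, 81, 11, 46, 80, 63, 20, 93, 5, 49, 27, 38, 84, 61, 21, 41, 31, 36, 85, 9, 47, 28, 89, 7, 48, 79, 12, 97, 3, 50, 78, 64, 71, 16, 95, 4, 101, 1]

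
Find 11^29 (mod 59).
By repeated squaring (mod 59): 11^{1}≡11, 11^{2}≡3, 11^{4}≡9, 11^{8}≡22, 11^{16}≡12. Then 11^{29} = 11^{16+8+4+1} ≡ 12 × 22 × 9 × 11 ≡ 58 (mod 59)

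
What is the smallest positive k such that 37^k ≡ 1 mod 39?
Powers of 37 mod 39: 37^1≡37, 37^2≡4, 37^3≡31, 37^4≡16, 37^5≡7, 37^6≡25, 37^7≡28, 37^8≡22, 37^9≡34, 37^10≡10, 37^11≡19, 37^12≡1. ord_39(37) = 12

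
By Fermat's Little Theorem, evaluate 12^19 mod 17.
By Fermat: 12^{16} ≡ 1 mod 17. So 12^{19} = 12^{16} · 12^{3} ≡ 12^{3} ≡ 11 mod 17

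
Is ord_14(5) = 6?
Powers of 5 mod 14: 5^1≡5, 5^2≡11, 5^3≡13, 5^4≡9, 5^5≡3, 5^6≡1. First k with 5^k≡1 is k=6. Yes, ord_14(5) = 6.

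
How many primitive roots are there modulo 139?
Number of primitive roots mod 139 = φ(p-1) = φ(138) = 44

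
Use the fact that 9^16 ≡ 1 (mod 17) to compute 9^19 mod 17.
By Fermat: 9^{16} ≡ 1 (mod 17). So 9^{19} = 9^{16} · 9^{3} ≡ 9^{3} ≡ 15 (mod 17)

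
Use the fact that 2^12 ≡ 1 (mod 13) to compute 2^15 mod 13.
By Fermat: 2^{12} ≡ 1 (mod 13). So 2^{15} = 2^{12} · 2^{3} ≡ 2^{3} ≡ 8 (mod 13)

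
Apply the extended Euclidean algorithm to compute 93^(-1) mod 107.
Extended GCD: 93(-23) + 107(20) = 1. So 93^(-1) ≡ -23 ≡ 84 (mod 107). Verify: 93 × 84 = 7812 ≡ 1 (mod 107)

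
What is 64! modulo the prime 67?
(66)! = (64)! × (65) × (66) ≡ -1 mod 67. So (64)! ≡ -1 × [(66)(65)]^(-1) ≡ 33 mod 67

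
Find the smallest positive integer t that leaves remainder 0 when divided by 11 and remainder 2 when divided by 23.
M = 11 × 23 = 253. M₁ = 23, y₁ ≡ 1 (mod 11). M₂ = 11, y₂ ≡ 21 (mod 23). t = 0×23×1 + 2×11×21 ≡ 209 (mod 253)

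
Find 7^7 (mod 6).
By repeated squaring (mod 6): 7^{1}≡1, 7^{2}≡1, 7^{4}≡1. Then 7^{7} = 7^{4+2+1} ≡ 1 × 1 × 1 ≡ 1 (mod 6)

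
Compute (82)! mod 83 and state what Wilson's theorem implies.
(82)! mod 83 = 82. Since this equals -1 mod 83, Wilson confirms 83 is prime.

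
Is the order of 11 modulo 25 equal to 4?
Powers of 11 mod 25: 11^1≡11, 11^2≡21, 11^3≡6, 11^4≡16, 11^5≡1. 11^4≡16≢1, so ord ≠ 4. No, the actual order is 5.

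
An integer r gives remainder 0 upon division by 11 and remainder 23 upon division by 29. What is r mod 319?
M = 11 × 29 = 319. M₁ = 29, y₁ ≡ 8 mod 11. M₂ = 11, y₂ ≡ 8 mod 29. r = 0×29×8 + 23×11×8 ≡ 110 mod 319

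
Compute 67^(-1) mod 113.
Since 113 is prime, by Fermat 67^(-1) ≡ 67^{111} ≡ 27 mod 113. Verify: 67 × 27 = 1809 ≡ 1 mod 113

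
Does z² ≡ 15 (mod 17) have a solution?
By Euler's criterion: 15^{8} ≡ 1 (mod 17). Since this equals 1, 15 is a QR.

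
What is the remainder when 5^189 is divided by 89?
Using Fermat: 5^{88} ≡ 1 (mod 89). 189 ≡ 13 (mod 88). So 5^{189} ≡ 5^{13} ≡ 40 (mod 89)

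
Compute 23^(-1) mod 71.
Since 71 is prime, by Fermat 23^(-1) ≡ 23^{69} ≡ 34 mod 71. Verify: 23 × 34 = 782 ≡ 1 mod 71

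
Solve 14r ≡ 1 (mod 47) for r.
Since 47 is prime, by Fermat 14^(-1) ≡ 14^{45} ≡ 37 (mod 47). Verify: 14 × 37 = 518 ≡ 1 (mod 47)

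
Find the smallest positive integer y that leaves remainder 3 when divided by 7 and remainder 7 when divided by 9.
M = 7 × 9 = 63. M₁ = 9, y₁ ≡ 4 (mod 7). M₂ = 7, y₂ ≡ 4 (mod 9). y = 3×9×4 + 7×7×4 ≡ 52 (mod 63)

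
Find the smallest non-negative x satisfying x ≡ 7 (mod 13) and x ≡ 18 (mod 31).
M = 13 × 31 = 403. M₁ = 31, y₁ ≡ 8 (mod 13). M₂ = 13, y₂ ≡ 12 (mod 31). x = 7×31×8 + 18×13×12 ≡ 111 (mod 403)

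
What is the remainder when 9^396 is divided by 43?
Using Fermat: 9^{42} ≡ 1 (mod 43). 396 ≡ 18 (mod 42). So 9^{396} ≡ 9^{18} ≡ 21 (mod 43)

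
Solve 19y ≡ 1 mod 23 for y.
Since 23 is prime, by Fermat 19^(-1) ≡ 19^{21} ≡ 17 mod 23. Verify: 19 × 17 = 323 ≡ 1 mod 23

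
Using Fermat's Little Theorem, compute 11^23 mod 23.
By Fermat: 11^{22} ≡ 1 mod 23. So 11^{23} = 11^{22} · 11^{1} ≡ 11^{1} ≡ 11 mod 23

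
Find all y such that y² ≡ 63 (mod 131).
The square roots of 63 mod 131 are 60 and 71. Verify: 60² = 3600 ≡ 63 (mod 131)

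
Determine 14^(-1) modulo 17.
Since 17 is prime, by Fermat 14^(-1) ≡ 14^{15} ≡ 11 mod 17. Verify: 14 × 11 = 154 ≡ 1 mod 17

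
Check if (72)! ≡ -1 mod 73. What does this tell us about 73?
(72)! mod 73 = 72. Since this equals -1 mod 73, Wilson confirms 73 is prime.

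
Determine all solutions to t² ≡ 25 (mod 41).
The square roots of 25 mod 41 are 36 and 5. Verify: 36² = 1296 ≡ 25 (mod 41)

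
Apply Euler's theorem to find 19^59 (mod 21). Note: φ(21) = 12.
By Euler: 19^{12} ≡ 1 (mod 21) since gcd(19, 21) = 1. 59 = 4×12 + 11. So 19^{59} ≡ 19^{11} ≡ 10 (mod 21)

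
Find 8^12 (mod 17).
By repeated squaring (mod 17): 8^{1}≡8, 8^{2}≡13, 8^{4}≡16, 8^{8}≡1. Then 8^{12} = 8^{8+4} ≡ 1 × 16 ≡ 16 (mod 17)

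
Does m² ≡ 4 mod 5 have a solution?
By Euler's criterion: 4^{2} ≡ 1 mod 5. Since this equals 1, 4 is a QR.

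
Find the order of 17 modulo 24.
Powers of 17 mod 24: 17^1≡17, 17^2≡1. ord_24(17) = 2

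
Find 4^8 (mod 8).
By repeated squaring (mod 8): 4^{1}≡4, 4^{2}≡0, 4^{4}≡0, 4^{8}≡0. So 4^{8} ≡ 0 (mod 8)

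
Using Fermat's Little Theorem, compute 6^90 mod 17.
By Fermat: 6^{16} ≡ 1 mod 17. 90 = 5×16 + 10. So 6^{90} ≡ 6^{10} ≡ 15 mod 17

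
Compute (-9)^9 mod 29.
By repeated squaring (mod 29): (-9)^{1}≡20, (-9)^{2}≡23, (-9)^{4}≡7, (-9)^{8}≡20. Then (-9)^{9} = (-9)^{8+1} ≡ 20 × 20 ≡ 23 (mod 29)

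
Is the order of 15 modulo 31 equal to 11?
Powers of 15 mod 31: 15^1≡15, 15^2≡8, 15^3≡27, 15^4≡2, 15^5≡30, 15^6≡16, 15^7≡23, 15^8≡4, 15^9≡29, 15^10≡1. Already 15^10≡1, so the order is 10 < 11. No, the actual order is 10.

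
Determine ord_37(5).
Powers of 5 mod 37: 5^1≡5, 5^2≡25, 5^3≡14, 5^4≡33, 5^5≡17, 5^6≡11, 5^7≡18, 5^8≡16, 5^9≡6, 5^10≡30, 5^11≡2, 5^12≡10, 5^13≡13, 5^14≡28, 5^15≡29, 5^16≡34, 5^17≡22, 5^18≡36, 5^19≡32, 5^20≡12, 5^21≡23, 5^22≡4, 5^23≡20, 5^24≡26, 5^25≡19, 5^26≡21, 5^27≡31, 5^28≡7, 5^29≡35, 5^30≡27, 5^31≡24, 5^32≡9, 5^33≡8, 5^34≡3, 5^35≡15, 5^36≡1. ord_37(5) = 36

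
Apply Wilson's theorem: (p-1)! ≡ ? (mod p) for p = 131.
By Wilson's theorem, (130)! ≡ -1 ≡ 130 (mod 131)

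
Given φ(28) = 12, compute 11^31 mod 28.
By Euler: 11^{12} ≡ 1 (mod 28) since gcd(11, 28) = 1. 31 = 2×12 + 7. So 11^{31} ≡ 11^{7} ≡ 11 (mod 28)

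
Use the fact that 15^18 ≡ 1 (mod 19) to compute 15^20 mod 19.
By Fermat: 15^{18} ≡ 1 (mod 19). So 15^{20} = 15^{18} · 15^{2} ≡ 15^{2} ≡ 16 (mod 19)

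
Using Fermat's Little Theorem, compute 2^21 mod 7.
By Fermat: 2^{6} ≡ 1 (mod 7). 21 = 3×6 + 3. So 2^{21} ≡ 2^{3} ≡ 1 (mod 7)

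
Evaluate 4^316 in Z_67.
Using Fermat: 4^{66} ≡ 1 (mod 67). 316 ≡ 52 (mod 66). So 4^{316} ≡ 4^{52} ≡ 35 (mod 67)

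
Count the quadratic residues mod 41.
Exactly half the non-zero residues mod a prime are QRs: (41-1)/2 = 20.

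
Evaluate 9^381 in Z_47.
Using Fermat: 9^{46} ≡ 1 (mod 47). 381 ≡ 13 (mod 46). So 9^{381} ≡ 9^{13} ≡ 27 (mod 47)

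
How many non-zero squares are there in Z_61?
The squaring map on Z_61* is 2-to-1, so there are (60)/2 = 30 QRs.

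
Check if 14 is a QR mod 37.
By Euler's criterion: 14^{18} ≡ 36 mod 37. Since this equals -1 (≡ 36), 14 is not a QR.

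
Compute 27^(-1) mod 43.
Since 43 is prime, by Fermat 27^(-1) ≡ 27^{41} ≡ 8 mod 43. Verify: 27 × 8 = 216 ≡ 1 mod 43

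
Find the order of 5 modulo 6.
Powers of 5 mod 6: 5^1≡5, 5^2≡1. ord_6(5) = 2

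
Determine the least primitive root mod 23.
g = 5. Powers: [5, 2, 10, 4, 20, 8, 17, 16, 11, 9, ...] generates all 22 non-zero residues.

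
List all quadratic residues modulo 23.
Squares in Z_23*: {1, 2, 3, 4, 6, 8, 9, 12, 13, 16, 18}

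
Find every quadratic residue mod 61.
QRs mod 61: {1, 3, 4, 5, 9, 12, 13, 14, 15, 16, 19, 20, 22, 25, 27, 34, 36, 39, 41, 42, 45, 46, 47, 48, 49, 52, 56, 57, 58, 60}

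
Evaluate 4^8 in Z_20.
By repeated squaring mod 20: 4^{1}≡4, 4^{2}≡16, 4^{4}≡16, 4^{8}≡16. So 4^{8} ≡ 16 mod 20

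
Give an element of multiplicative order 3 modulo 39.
16 has order 3 mod 39 since 16^{3} ≡ 1 (mod 39) and no smaller power works.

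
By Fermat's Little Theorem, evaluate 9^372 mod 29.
By Fermat: 9^{28} ≡ 1 (mod 29). 372 ≡ 8 (mod 28). So 9^{372} ≡ 9^{8} ≡ 20 (mod 29)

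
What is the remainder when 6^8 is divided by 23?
By repeated squaring (mod 23): 6^{1}≡6, 6^{2}≡13, 6^{4}≡8, 6^{8}≡18. So 6^{8} ≡ 18 (mod 23)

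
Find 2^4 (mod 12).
2^{4} = 16 ≡ 4 (mod 12)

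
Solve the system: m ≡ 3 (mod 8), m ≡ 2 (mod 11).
M = 8 × 11 = 88. M₁ = 11, y₁ ≡ 3 (mod 8). M₂ = 8, y₂ ≡ 7 (mod 11). m = 3×11×3 + 2×8×7 ≡ 35 (mod 88)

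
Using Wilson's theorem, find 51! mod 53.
(52)! = (51)! × (52) ≡ -1 (mod 53). So (51)! ≡ -1 × (52)^(-1) ≡ (-1)×(-1) = 1 (mod 53)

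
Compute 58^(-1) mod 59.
Since 59 is prime, by Fermat 58^(-1) ≡ 58^{57} ≡ 58 mod 59. Verify: 58 × 58 = 3364 ≡ 1 mod 59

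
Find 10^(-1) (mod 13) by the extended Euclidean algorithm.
Extended GCD: 10(4) + 13(-3) = 1. So 10^(-1) ≡ 4 (mod 13). Verify: 10 × 4 = 40 ≡ 1 (mod 13)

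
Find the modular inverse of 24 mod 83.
Since 83 is prime, by Fermat 24^(-1) ≡ 24^{81} ≡ 45 mod 83. Verify: 24 × 45 = 1080 ≡ 1 mod 83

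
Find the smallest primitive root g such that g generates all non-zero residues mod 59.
g = 2. For each prime q|58: 2^{29}≡58, 2^{2}≡4, none ≡ 1, so ord_59(2) = 58 and 2 is a primitive root.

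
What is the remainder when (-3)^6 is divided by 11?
By repeated squaring (mod 11): (-3)^{1}≡8, (-3)^{2}≡9, (-3)^{4}≡4. Then (-3)^{6} = (-3)^{4+2} ≡ 4 × 9 ≡ 3 (mod 11)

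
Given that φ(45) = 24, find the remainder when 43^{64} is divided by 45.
By Euler: 43^{24} ≡ 1 (mod 45) since gcd(43, 45) = 1. 64 = 2×24 + 16. So 43^{64} ≡ 43^{16} ≡ 16 (mod 45)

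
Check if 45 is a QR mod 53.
By Euler's criterion: 45^{26} ≡ 52 (mod 53). Since this equals -1 (≡ 52), 45 is not a QR.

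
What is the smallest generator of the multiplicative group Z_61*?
g = 2. Powers: [2, 4, 8, 16, 32, 3, ...] generates all 60 non-zero residues.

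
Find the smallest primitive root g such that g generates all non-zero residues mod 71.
g = 7. Powers: [7, 49, 59, 58, 51, 2, 14, 27, 47, 45, ...] generates all 70 non-zero residues.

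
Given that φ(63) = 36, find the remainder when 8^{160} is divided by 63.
By Euler: 8^{36} ≡ 1 mod 63 since gcd(8, 63) = 1. 160 = 4×36 + 16. So 8^{160} ≡ 8^{16} ≡ 1 mod 63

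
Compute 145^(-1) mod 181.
Since 181 is prime, by Fermat 145^(-1) ≡ 145^{179} ≡ 5 mod 181. Verify: 145 × 5 = 725 ≡ 1 mod 181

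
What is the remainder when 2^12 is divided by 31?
By repeated squaring (mod 31): 2^{1}≡2, 2^{2}≡4, 2^{4}≡16, 2^{8}≡8. Then 2^{12} = 2^{8+4} ≡ 8 × 16 ≡ 4 (mod 31)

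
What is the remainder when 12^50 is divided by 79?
By repeated squaring mod 79: 12^{1}≡12, 12^{2}≡65, 12^{4}≡38, 12^{8}≡22, 12^{16}≡10, 12^{32}≡21. Then 12^{50} = 12^{32+16+2} ≡ 21 × 10 × 65 ≡ 62 mod 79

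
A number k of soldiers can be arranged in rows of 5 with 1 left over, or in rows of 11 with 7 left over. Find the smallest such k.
M = 5 × 11 = 55. M₁ = 11, y₁ ≡ 1 (mod 5). M₂ = 5, y₂ ≡ 9 (mod 11). k = 1×11×1 + 7×5×9 ≡ 51 (mod 55)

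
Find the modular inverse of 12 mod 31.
Since 31 is prime, by Fermat 12^(-1) ≡ 12^{29} ≡ 13 (mod 31). Verify: 12 × 13 = 156 ≡ 1 (mod 31)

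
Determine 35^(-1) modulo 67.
Since 67 is prime, by Fermat 35^(-1) ≡ 35^{65} ≡ 23 (mod 67). Verify: 35 × 23 = 805 ≡ 1 (mod 67)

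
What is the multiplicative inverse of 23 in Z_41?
Since 41 is prime, by Fermat 23^(-1) ≡ 23^{39} ≡ 25 mod 41. Verify: 23 × 25 = 575 ≡ 1 mod 41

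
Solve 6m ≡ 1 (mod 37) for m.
Since 37 is prime, by Fermat 6^(-1) ≡ 6^{35} ≡ 31 (mod 37). Verify: 6 × 31 = 186 ≡ 1 (mod 37)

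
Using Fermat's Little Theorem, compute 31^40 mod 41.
By Fermat's Little Theorem, 31^{40} ≡ 1 (mod 41) since 41 is prime and gcd(31, 41) = 1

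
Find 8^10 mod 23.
By repeated squaring mod 23: 8^{1}≡8, 8^{2}≡18, 8^{4}≡2, 8^{8}≡4. Then 8^{10} = 8^{8+2} ≡ 4 × 18 ≡ 3 mod 23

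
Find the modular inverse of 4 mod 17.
Since 17 is prime, by Fermat 4^(-1) ≡ 4^{15} ≡ 13 mod 17. Verify: 4 × 13 = 52 ≡ 1 mod 17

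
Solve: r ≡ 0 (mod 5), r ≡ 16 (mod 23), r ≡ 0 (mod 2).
M = 5 × 23 × 2 = 230. M₁ = 46, y₁ ≡ 1 (mod 5). M₂ = 10, y₂ ≡ 7 (mod 23). M₃ = 115, y₃ ≡ 1 (mod 2). r = 0×46×1 + 16×10×7 + 0×115×1 ≡ 200 (mod 230)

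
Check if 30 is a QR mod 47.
By Euler's criterion: 30^{23} ≡ 46 (mod 47). Since this equals -1 (≡ 46), 30 is not a QR.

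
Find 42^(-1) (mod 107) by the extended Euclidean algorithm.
Extended GCD: 42(-28) + 107(11) = 1. So 42^(-1) ≡ -28 ≡ 79 (mod 107). Verify: 42 × 79 = 3318 ≡ 1 (mod 107)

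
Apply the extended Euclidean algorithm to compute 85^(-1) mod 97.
Extended GCD: 85(8) + 97(-7) = 1. So 85^(-1) ≡ 8 (mod 97). Verify: 85 × 8 = 680 ≡ 1 (mod 97)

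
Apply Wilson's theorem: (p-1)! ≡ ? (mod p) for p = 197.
By Wilson's theorem, (196)! ≡ -1 ≡ 196 mod 197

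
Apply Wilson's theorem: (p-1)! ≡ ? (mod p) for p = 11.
By Wilson's theorem, (10)! ≡ -1 ≡ 10 (mod 11)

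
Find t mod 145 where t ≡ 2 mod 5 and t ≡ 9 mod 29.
M = 5 × 29 = 145. M₁ = 29, y₁ ≡ 4 mod 5. M₂ = 5, y₂ ≡ 6 mod 29. t = 2×29×4 + 9×5×6 ≡ 67 mod 145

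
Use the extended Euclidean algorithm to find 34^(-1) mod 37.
Extended GCD: 34(12) + 37(-11) = 1. So 34^(-1) ≡ 12 mod 37. Verify: 34 × 12 = 408 ≡ 1 mod 37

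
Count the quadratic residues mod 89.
Exactly half the non-zero residues mod a prime are QRs: (89-1)/2 = 44.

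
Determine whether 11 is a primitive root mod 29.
ord_29(11) divides 28. For each prime q|28: 11^{14}≡28, 11^{4}≡25, none ≡ 1. So 11 has order 28 and is a primitive root mod 29.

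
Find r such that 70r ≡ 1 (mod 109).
Since 109 is prime, by Fermat 70^(-1) ≡ 70^{107} ≡ 95 (mod 109). Verify: 70 × 95 = 6650 ≡ 1 (mod 109)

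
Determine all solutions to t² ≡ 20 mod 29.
The square roots of 20 mod 29 are 7 and 22. Verify: 7² = 49 ≡ 20 mod 29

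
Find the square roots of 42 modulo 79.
The square roots of 42 mod 79 are 11 and 68. Verify: 11² = 121 ≡ 42 mod 79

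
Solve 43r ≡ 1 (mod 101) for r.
Since 101 is prime, by Fermat 43^(-1) ≡ 43^{99} ≡ 47 (mod 101). Verify: 43 × 47 = 2021 ≡ 1 (mod 101)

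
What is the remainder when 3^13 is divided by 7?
Using Fermat: 3^{6} ≡ 1 mod 7. 13 ≡ 1 mod 6. So 3^{13} ≡ 3^{1} ≡ 3 mod 7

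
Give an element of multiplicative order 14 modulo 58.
5 has order 14 mod 58 since 5^{14} ≡ 1 (mod 58) and no smaller power works.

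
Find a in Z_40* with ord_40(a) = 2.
9 has order 2 mod 40 since 9^{2} ≡ 1 mod 40 and no smaller power works.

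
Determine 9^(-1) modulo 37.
Since 37 is prime, by Fermat 9^(-1) ≡ 9^{35} ≡ 33 (mod 37). Verify: 9 × 33 = 297 ≡ 1 (mod 37)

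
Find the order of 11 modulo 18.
Powers of 11 mod 18: 11^1≡11, 11^2≡13, 11^3≡17, 11^4≡7, 11^5≡5, 11^6≡1. ord_18(11) = 6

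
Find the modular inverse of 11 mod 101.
Since 101 is prime, by Fermat 11^(-1) ≡ 11^{99} ≡ 46 mod 101. Verify: 11 × 46 = 506 ≡ 1 mod 101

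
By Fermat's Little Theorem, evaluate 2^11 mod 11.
By Fermat: 2^{10} ≡ 1 mod 11. So 2^{11} = 2^{10} · 2^{1} ≡ 2^{1} ≡ 2 mod 11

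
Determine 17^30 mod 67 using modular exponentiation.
By repeated squaring mod 67: 17^{1}≡17, 17^{2}≡21, 17^{4}≡39, 17^{8}≡47, 17^{16}≡65. Then 17^{30} = 17^{16+8+4+2} ≡ 65 × 47 × 39 × 21 ≡ 64 mod 67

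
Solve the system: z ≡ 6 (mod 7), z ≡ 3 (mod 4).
M = 7 × 4 = 28. M₁ = 4, y₁ ≡ 2 (mod 7). M₂ = 7, y₂ ≡ 3 (mod 4). z = 6×4×2 + 3×7×3 ≡ 27 (mod 28)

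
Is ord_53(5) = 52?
Powers of 5 mod 53: 5^1≡5, 5^2≡25, 5^3≡19, 5^4≡42, 5^5≡51, 5^6≡43, 5^7≡3, 5^8≡15, 5^9≡22, 5^10≡4, 5^11≡20, 5^12≡47, 5^13≡23, 5^14≡9, 5^15≡45, 5^16≡13, 5^17≡12, 5^18≡7, 5^19≡35, 5^20≡16, 5^21≡27, 5^22≡29, 5^23≡39, 5^24≡36, 5^25≡21, 5^26≡52, 5^27≡48, 5^28≡28, 5^29≡34, 5^30≡11, 5^31≡2, 5^32≡10, 5^33≡50, 5^34≡38, 5^35≡31, 5^36≡49, 5^37≡33, 5^38≡6, 5^39≡30, 5^40≡44, 5^41≡8, 5^42≡40, 5^43≡41, 5^44≡46, 5^45≡18, 5^46≡37, 5^47≡26, 5^48≡24, 5^49≡14, 5^50≡17, 5^51≡32, 5^52≡1. First k with 5^k≡1 is k=52. Yes, ord_53(5) = 52.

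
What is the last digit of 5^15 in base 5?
By repeated squaring mod 5: 5^{1}≡0, 5^{2}≡0, 5^{4}≡0, 5^{8}≡0. Then 5^{15} = 5^{8+4+2+1} ≡ 0 × 0 × 0 × 0 ≡ 0 mod 5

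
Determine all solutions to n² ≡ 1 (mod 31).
The square roots of 1 mod 31 are 1 and 30. Verify: 1² = 1 ≡ 1 (mod 31)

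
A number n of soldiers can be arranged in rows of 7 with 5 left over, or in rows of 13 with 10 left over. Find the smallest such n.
M = 7 × 13 = 91. M₁ = 13, y₁ ≡ 6 (mod 7). M₂ = 7, y₂ ≡ 2 (mod 13). n = 5×13×6 + 10×7×2 ≡ 75 (mod 91)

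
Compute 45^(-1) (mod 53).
Since 53 is prime, by Fermat 45^(-1) ≡ 45^{51} ≡ 33 (mod 53). Verify: 45 × 33 = 1485 ≡ 1 (mod 53)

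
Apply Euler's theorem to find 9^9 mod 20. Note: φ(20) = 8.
By Euler: 9^{8} ≡ 1 mod 20 since gcd(9, 20) = 1. 9 = 1×8 + 1. So 9^{9} ≡ 9^{1} ≡ 9 mod 20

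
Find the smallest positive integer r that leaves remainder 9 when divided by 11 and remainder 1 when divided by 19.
M = 11 × 19 = 209. M₁ = 19, y₁ ≡ 7 (mod 11). M₂ = 11, y₂ ≡ 7 (mod 19). r = 9×19×7 + 1×11×7 ≡ 20 (mod 209)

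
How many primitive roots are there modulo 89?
Number of primitive roots mod 89 = φ(p-1) = φ(88) = 40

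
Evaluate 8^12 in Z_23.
By repeated squaring (mod 23): 8^{1}≡8, 8^{2}≡18, 8^{4}≡2, 8^{8}≡4. Then 8^{12} = 8^{8+4} ≡ 4 × 2 ≡ 8 (mod 23)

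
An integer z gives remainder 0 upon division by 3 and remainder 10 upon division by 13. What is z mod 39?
M = 3 × 13 = 39. M₁ = 13, y₁ ≡ 1 mod 3. M₂ = 3, y₂ ≡ 9 mod 13. z = 0×13×1 + 10×3×9 ≡ 36 mod 39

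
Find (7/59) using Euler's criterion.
(7/59) = 7^{29} mod 59 = 1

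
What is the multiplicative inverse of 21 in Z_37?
Since 37 is prime, by Fermat 21^(-1) ≡ 21^{35} ≡ 30 (mod 37). Verify: 21 × 30 = 630 ≡ 1 (mod 37)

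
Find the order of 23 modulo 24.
Powers of 23 mod 24: 23^1≡23, 23^2≡1. ord_24(23) = 2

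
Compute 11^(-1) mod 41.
Since 41 is prime, by Fermat 11^(-1) ≡ 11^{39} ≡ 15 mod 41. Verify: 11 × 15 = 165 ≡ 1 mod 41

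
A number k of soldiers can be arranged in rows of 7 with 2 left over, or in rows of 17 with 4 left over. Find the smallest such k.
M = 7 × 17 = 119. M₁ = 17, y₁ ≡ 5 (mod 7). M₂ = 7, y₂ ≡ 5 (mod 17). k = 2×17×5 + 4×7×5 ≡ 72 (mod 119)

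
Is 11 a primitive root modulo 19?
11^{3} ≡ 1 (mod 19) and 3 < 18, so ord_19(11) = 3 ≠ 18 and 11 is not a primitive root.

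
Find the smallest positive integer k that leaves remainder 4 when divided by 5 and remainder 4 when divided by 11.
M = 5 × 11 = 55. M₁ = 11, y₁ ≡ 1 mod 5. M₂ = 5, y₂ ≡ 9 mod 11. k = 4×11×1 + 4×5×9 ≡ 4 mod 55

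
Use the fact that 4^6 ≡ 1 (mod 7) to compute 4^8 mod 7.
By Fermat: 4^{6} ≡ 1 (mod 7). So 4^{8} = 4^{6} · 4^{2} ≡ 4^{2} ≡ 2 (mod 7)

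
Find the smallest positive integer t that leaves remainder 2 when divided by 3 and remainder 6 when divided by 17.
M = 3 × 17 = 51. M₁ = 17, y₁ ≡ 2 mod 3. M₂ = 3, y₂ ≡ 6 mod 17. t = 2×17×2 + 6×3×6 ≡ 23 mod 51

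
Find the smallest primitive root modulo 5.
g = 2. For each prime q|4: 2^{2}≡4, none ≡ 1, so ord_5(2) = 4 and 2 is a primitive root.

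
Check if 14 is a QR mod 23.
By Euler's criterion: 14^{11} ≡ 22 (mod 23). Since this equals -1 (≡ 22), 14 is not a QR.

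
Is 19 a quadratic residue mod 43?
By Euler's criterion: 19^{21} ≡ 42 (mod 43). Since this equals -1 (≡ 42), 19 is not a QR.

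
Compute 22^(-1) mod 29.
Since 29 is prime, by Fermat 22^(-1) ≡ 22^{27} ≡ 4 mod 29. Verify: 22 × 4 = 88 ≡ 1 mod 29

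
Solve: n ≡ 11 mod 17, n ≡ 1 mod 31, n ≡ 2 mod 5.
M = 17 × 31 × 5 = 2635. M₁ = 155, y₁ ≡ 9 mod 17. M₂ = 85, y₂ ≡ 27 mod 31. M₃ = 527, y₃ ≡ 3 mod 5. n = 11×155×9 + 1×85×27 + 2×527×3 ≡ 2357 mod 2635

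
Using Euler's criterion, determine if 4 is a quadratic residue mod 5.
By Euler's criterion: 4^{2} ≡ 1 mod 5. Since this equals 1, 4 is a QR.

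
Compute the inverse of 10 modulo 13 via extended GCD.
Extended GCD: 10(4) + 13(-3) = 1. So 10^(-1) ≡ 4 mod 13. Verify: 10 × 4 = 40 ≡ 1 mod 13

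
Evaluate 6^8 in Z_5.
Using Fermat: 6^{4} ≡ 1 (mod 5). 8 ≡ 0 (mod 4). So 6^{8} ≡ 6^{0} ≡ 1 (mod 5)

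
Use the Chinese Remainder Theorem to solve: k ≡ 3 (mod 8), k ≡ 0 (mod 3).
M = 8 × 3 = 24. M₁ = 3, y₁ ≡ 3 (mod 8). M₂ = 8, y₂ ≡ 2 (mod 3). k = 3×3×3 + 0×8×2 ≡ 3 (mod 24)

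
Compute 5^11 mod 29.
By repeated squaring (mod 29): 5^{1}≡5, 5^{2}≡25, 5^{4}≡16, 5^{8}≡24. Then 5^{11} = 5^{8+2+1} ≡ 24 × 25 × 5 ≡ 13 (mod 29)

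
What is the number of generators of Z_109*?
Number of primitive roots mod 109 = φ(p-1) = φ(108) = 36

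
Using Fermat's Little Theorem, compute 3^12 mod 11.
By Fermat: 3^{10} ≡ 1 (mod 11). So 3^{12} = 3^{10} · 3^{2} ≡ 3^{2} ≡ 9 (mod 11)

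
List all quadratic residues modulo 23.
Squares in Z_23*: {1, 2, 3, 4, 6, 8, 9, 12, 13, 16, 18}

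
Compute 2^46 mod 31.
Using Fermat: 2^{30} ≡ 1 (mod 31). 46 ≡ 16 (mod 30). So 2^{46} ≡ 2^{16} ≡ 2 (mod 31)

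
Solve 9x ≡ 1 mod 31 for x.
Since 31 is prime, by Fermat 9^(-1) ≡ 9^{29} ≡ 7 mod 31. Verify: 9 × 7 = 63 ≡ 1 mod 31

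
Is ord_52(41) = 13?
Powers of 41 mod 52: 41^1≡41, 41^2≡17, 41^3≡21, 41^4≡29, 41^5≡45, 41^6≡25, 41^7≡37, 41^8≡9, 41^9≡5, 41^10≡49, 41^11≡33, 41^12≡1. Already 41^12≡1, so the order is 12 < 13. No, the actual order is 12.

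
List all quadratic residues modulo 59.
QRs mod 59: {1, 3, 4, 5, 7, 9, 12, 15, 16, 17, 19, 20, 21, 22, 25, 26, 27, 28, 29, 35, 36, 41, 45, 46, 48, 49, 51, 53, 57}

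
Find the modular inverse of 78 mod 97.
Since 97 is prime, by Fermat 78^(-1) ≡ 78^{95} ≡ 51 mod 97. Verify: 78 × 51 = 3978 ≡ 1 mod 97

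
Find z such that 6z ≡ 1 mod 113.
Since 113 is prime, by Fermat 6^(-1) ≡ 6^{111} ≡ 19 mod 113. Verify: 6 × 19 = 114 ≡ 1 mod 113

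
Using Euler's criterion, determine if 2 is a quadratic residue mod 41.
By Euler's criterion: 2^{20} ≡ 1 (mod 41). Since this equals 1, 2 is a QR.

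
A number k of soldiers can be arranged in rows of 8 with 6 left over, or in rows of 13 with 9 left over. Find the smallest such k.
M = 8 × 13 = 104. M₁ = 13, y₁ ≡ 5 mod 8. M₂ = 8, y₂ ≡ 5 mod 13. k = 6×13×5 + 9×8×5 ≡ 22 mod 104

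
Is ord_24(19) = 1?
Powers of 19 mod 24: 19^1≡19, 19^2≡1. 19^1≡19≢1, so ord ≠ 1. No, the actual order is 2.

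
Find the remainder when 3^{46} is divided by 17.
By Fermat: 3^{16} ≡ 1 (mod 17). 46 = 2×16 + 14. So 3^{46} ≡ 3^{14} ≡ 2 (mod 17)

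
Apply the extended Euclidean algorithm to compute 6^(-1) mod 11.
Extended GCD: 6(2) + 11(-1) = 1. So 6^(-1) ≡ 2 (mod 11). Verify: 6 × 2 = 12 ≡ 1 (mod 11)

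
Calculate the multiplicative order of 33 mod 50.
Powers of 33 mod 50: 33^1≡33, 33^2≡39, 33^3≡37, 33^4≡21, 33^5≡43, 33^6≡19, 33^7≡27, 33^8≡41, 33^9≡3, 33^10≡49, 33^11≡17, 33^12≡11, 33^13≡13, 33^14≡29, 33^15≡7, 33^16≡31, 33^17≡23, 33^18≡9, 33^19≡47, 33^20≡1. ord_50(33) = 20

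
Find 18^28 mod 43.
By repeated squaring mod 43: 18^{1}≡18, 18^{2}≡23, 18^{4}≡13, 18^{8}≡40, 18^{16}≡9. Then 18^{28} = 18^{16+8+4} ≡ 9 × 40 × 13 ≡ 36 mod 43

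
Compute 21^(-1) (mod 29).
Since 29 is prime, by Fermat 21^(-1) ≡ 21^{27} ≡ 18 (mod 29). Verify: 21 × 18 = 378 ≡ 1 (mod 29)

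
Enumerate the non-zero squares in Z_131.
Squares in Z_131*: {1, 3, 4, 5, 7, 9, 11, 12, 13, 15, 16, 20, 21, 25, 27, 28, 33, 34, 35, 36, 38, 39, 41, 43, 44, 45, 46, 48, 49, 52, 53, 55, 58, 59, 60, 61, 62, 63, 64, 65, 74, 75, 77, 80, 81, 84, 89, 91, 94, 99, 100, 101, 102, 105, 107, 108, 109, 112, 113, 114, 117, 121, 123, 125, 129}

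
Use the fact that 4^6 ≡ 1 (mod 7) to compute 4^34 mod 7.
By Fermat: 4^{6} ≡ 1 (mod 7). 34 = 5×6 + 4. So 4^{34} ≡ 4^{4} ≡ 4 (mod 7)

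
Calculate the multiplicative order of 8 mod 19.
Powers of 8 mod 19: 8^1≡8, 8^2≡7, 8^3≡18, 8^4≡11, 8^5≡12, 8^6≡1. Order = 6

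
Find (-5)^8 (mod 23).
By repeated squaring (mod 23): (-5)^{1}≡18, (-5)^{2}≡2, (-5)^{4}≡4, (-5)^{8}≡16. So (-5)^{8} ≡ 16 (mod 23)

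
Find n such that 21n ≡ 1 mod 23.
Since 23 is prime, by Fermat 21^(-1) ≡ 21^{21} ≡ 11 mod 23. Verify: 21 × 11 = 231 ≡ 1 mod 23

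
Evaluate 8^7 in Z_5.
Using Fermat: 8^{4} ≡ 1 mod 5. 7 ≡ 3 mod 4. So 8^{7} ≡ 8^{3} ≡ 2 mod 5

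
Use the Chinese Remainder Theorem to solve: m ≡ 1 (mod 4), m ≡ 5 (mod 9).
M = 4 × 9 = 36. M₁ = 9, y₁ ≡ 1 (mod 4). M₂ = 4, y₂ ≡ 7 (mod 9). m = 1×9×1 + 5×4×7 ≡ 5 (mod 36)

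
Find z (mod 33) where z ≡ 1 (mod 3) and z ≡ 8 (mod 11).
M = 3 × 11 = 33. M₁ = 11, y₁ ≡ 2 (mod 3). M₂ = 3, y₂ ≡ 4 (mod 11). z = 1×11×2 + 8×3×4 ≡ 19 (mod 33)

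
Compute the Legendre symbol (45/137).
(45/137) = 45^{68} mod 137 = -1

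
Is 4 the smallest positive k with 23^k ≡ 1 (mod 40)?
Powers of 23 mod 40: 23^1≡23, 23^2≡9, 23^3≡7, 23^4≡1. First k with 23^k≡1 is k=4. Yes, ord_40(23) = 4.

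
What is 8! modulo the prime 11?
(10)! = (8)! × (9) × (10) ≡ -1 (mod 11). So (8)! ≡ -1 × [(10)(9)]^(-1) ≡ 5 (mod 11)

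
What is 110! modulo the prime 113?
(112)! = (110)! × (111) × (112) ≡ -1 (mod 113). So (110)! ≡ -1 × [(112)(111)]^(-1) ≡ 56 (mod 113)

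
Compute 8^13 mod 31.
By repeated squaring mod 31: 8^{1}≡8, 8^{2}≡2, 8^{4}≡4, 8^{8}≡16. Then 8^{13} = 8^{8+4+1} ≡ 16 × 4 × 8 ≡ 16 mod 31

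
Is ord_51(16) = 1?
Powers of 16 mod 51: 16^1≡16, 16^2≡1. 16^1≡16≢1, so ord ≠ 1. No, the actual order is 2.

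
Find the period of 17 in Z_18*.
Powers of 17 mod 18: 17^1≡17, 17^2≡1. ord_18(17) = 2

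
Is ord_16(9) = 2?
Powers of 9 mod 16: 9^1≡9, 9^2≡1. First k with 9^k≡1 is k=2. Yes, ord_16(9) = 2.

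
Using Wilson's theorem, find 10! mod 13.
(12)! = (10)! × (11) × (12) ≡ -1 mod 13. So (10)! ≡ -1 × [(12)(11)]^(-1) ≡ 6 mod 13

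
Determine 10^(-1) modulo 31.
Since 31 is prime, by Fermat 10^(-1) ≡ 10^{29} ≡ 28 (mod 31). Verify: 10 × 28 = 280 ≡ 1 (mod 31)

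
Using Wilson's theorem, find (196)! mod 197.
By Wilson's theorem, (196)! ≡ -1 ≡ 196 (mod 197)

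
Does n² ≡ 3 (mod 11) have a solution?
By Euler's criterion: 3^{5} ≡ 1 (mod 11). Since this equals 1, 3 is a QR.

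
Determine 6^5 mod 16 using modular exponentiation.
By repeated squaring mod 16: 6^{1}≡6, 6^{2}≡4, 6^{4}≡0. Then 6^{5} = 6^{4+1} ≡ 0 × 6 ≡ 0 mod 16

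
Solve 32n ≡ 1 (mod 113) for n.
Since 113 is prime, by Fermat 32^(-1) ≡ 32^{111} ≡ 53 (mod 113). Verify: 32 × 53 = 1696 ≡ 1 (mod 113)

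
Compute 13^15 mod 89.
By repeated squaring mod 89: 13^{1}≡13, 13^{2}≡80, 13^{4}≡81, 13^{8}≡64. Then 13^{15} = 13^{8+4+2+1} ≡ 64 × 81 × 80 × 13 ≡ 7 mod 89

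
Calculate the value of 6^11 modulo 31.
By repeated squaring (mod 31): 6^{1}≡6, 6^{2}≡5, 6^{4}≡25, 6^{8}≡5. Then 6^{11} = 6^{8+2+1} ≡ 5 × 5 × 6 ≡ 26 (mod 31)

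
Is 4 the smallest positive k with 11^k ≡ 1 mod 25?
Powers of 11 mod 25: 11^1≡11, 11^2≡21, 11^3≡6, 11^4≡16, 11^5≡1. 11^4≡16≢1, so ord ≠ 4. No, the actual order is 5.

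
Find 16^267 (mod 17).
Using Fermat: 16^{16} ≡ 1 (mod 17). 267 ≡ 11 (mod 16). So 16^{267} ≡ 16^{11} ≡ 16 (mod 17)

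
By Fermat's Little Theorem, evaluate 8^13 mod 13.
By Fermat: 8^{12} ≡ 1 (mod 13). So 8^{13} = 8^{12} · 8^{1} ≡ 8^{1} ≡ 8 (mod 13)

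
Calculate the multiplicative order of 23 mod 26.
Powers of 23 mod 26: 23^1≡23, 23^2≡9, 23^3≡25, 23^4≡3, 23^5≡17, 23^6≡1. Order = 6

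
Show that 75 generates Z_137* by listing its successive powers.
75^1, 75^2, ..., 75^{136} mod 137: [75, 8, 52, 64, 5, 101, 40, 123, 46, 25, 94, 63, 67, 93, 125, 59, 41, 61, 54, 77, 21, 68, 31, 133, 111, 105, 66, 18, 117, 7, 114, 56, 90, 37, 35, 22, 6, 39, 48, 38, 110, 30, 58, 103, 53, 2, 13, 16, 104, 128, 10, 65, 80, 109, 92, 50, 51, 126, 134, 49, 113, 118, 82, 122, 108, 17, 42, 136, 62, 129, 85, 73, 132, 36, 97, 14, 91, 112, 43, 74, 70, 44, 12, 78, 96, 76, 83, 60, 116, 69, 106, 4, 26, 32, 71, 119, 20, 130, 23, 81, 47, 100, 102, 115, 131, 98, 89, 99, 27, 107, 79, 34, 84, 135, 124, 121, 33, 9, 127, 72, 57, 28, 45, 87, 86, 11, 3, 88, 24, 19, 55, 15, 29, 120, 95, 1]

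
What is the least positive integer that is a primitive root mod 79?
g = 3. For each prime q|78: 3^{39}≡78, 3^{26}≡23, 3^{6}≡18, none ≡ 1, so ord_79(3) = 78 and 3 is a primitive root.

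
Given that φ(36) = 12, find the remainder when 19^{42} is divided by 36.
By Euler: 19^{12} ≡ 1 (mod 36) since gcd(19, 36) = 1. 42 = 3×12 + 6. So 19^{42} ≡ 19^{6} ≡ 1 (mod 36)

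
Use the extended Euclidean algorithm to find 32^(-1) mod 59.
Extended GCD: 32(24) + 59(-13) = 1. So 32^(-1) ≡ 24 mod 59. Verify: 32 × 24 = 768 ≡ 1 mod 59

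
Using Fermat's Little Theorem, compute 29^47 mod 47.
By Fermat: 29^{46} ≡ 1 (mod 47). So 29^{47} = 29^{46} · 29^{1} ≡ 29^{1} ≡ 29 (mod 47)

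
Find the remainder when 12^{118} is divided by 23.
By Fermat: 12^{22} ≡ 1 (mod 23). 118 = 5×22 + 8. So 12^{118} ≡ 12^{8} ≡ 8 (mod 23)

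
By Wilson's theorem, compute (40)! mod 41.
By Wilson's theorem, (40)! ≡ -1 ≡ 40 mod 41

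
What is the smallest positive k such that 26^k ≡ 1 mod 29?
Powers of 26 mod 29: 26^1≡26, 26^2≡9, 26^3≡2, 26^4≡23, 26^5≡18, 26^6≡4, 26^7≡17, 26^8≡7, 26^9≡8, 26^10≡5, 26^11≡14, 26^12≡16, 26^13≡10, 26^14≡28, 26^15≡3, 26^16≡20, 26^17≡27, 26^18≡6, 26^19≡11, 26^20≡25, 26^21≡12, 26^22≡22, 26^23≡21, 26^24≡24, 26^25≡15, 26^26≡13, 26^27≡19, 26^28≡1. Order = 28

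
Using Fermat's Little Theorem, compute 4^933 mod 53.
By Fermat: 4^{52} ≡ 1 mod 53. 933 ≡ 49 mod 52. So 4^{933} ≡ 4^{49} ≡ 29 mod 53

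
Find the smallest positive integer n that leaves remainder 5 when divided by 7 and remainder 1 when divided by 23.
M = 7 × 23 = 161. M₁ = 23, y₁ ≡ 4 mod 7. M₂ = 7, y₂ ≡ 10 mod 23. n = 5×23×4 + 1×7×10 ≡ 47 mod 161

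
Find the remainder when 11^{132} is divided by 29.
By Fermat: 11^{28} ≡ 1 mod 29. 132 = 4×28 + 20. So 11^{132} ≡ 11^{20} ≡ 20 mod 29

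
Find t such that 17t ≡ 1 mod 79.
Since 79 is prime, by Fermat 17^(-1) ≡ 17^{77} ≡ 14 mod 79. Verify: 17 × 14 = 238 ≡ 1 mod 79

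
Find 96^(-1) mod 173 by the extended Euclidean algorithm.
Extended GCD: 96(-9) + 173(5) = 1. So 96^(-1) ≡ -9 ≡ 164 mod 173. Verify: 96 × 164 = 15744 ≡ 1 mod 173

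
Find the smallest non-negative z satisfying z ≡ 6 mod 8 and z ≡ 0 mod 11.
M = 8 × 11 = 88. M₁ = 11, y₁ ≡ 3 mod 8. M₂ = 8, y₂ ≡ 7 mod 11. z = 6×11×3 + 0×8×7 ≡ 22 mod 88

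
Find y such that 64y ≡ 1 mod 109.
Since 109 is prime, by Fermat 64^(-1) ≡ 64^{107} ≡ 46 mod 109. Verify: 64 × 46 = 2944 ≡ 1 mod 109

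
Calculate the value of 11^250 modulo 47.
Using Fermat: 11^{46} ≡ 1 mod 47. 250 ≡ 20 mod 46. So 11^{250} ≡ 11^{20} ≡ 25 mod 47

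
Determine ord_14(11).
Powers of 11 mod 14: 11^1≡11, 11^2≡9, 11^3≡1. ord_14(11) = 3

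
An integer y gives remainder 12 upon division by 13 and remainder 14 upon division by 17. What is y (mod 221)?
M = 13 × 17 = 221. M₁ = 17, y₁ ≡ 10 (mod 13). M₂ = 13, y₂ ≡ 4 (mod 17). y = 12×17×10 + 14×13×4 ≡ 116 (mod 221)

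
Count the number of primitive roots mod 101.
Number of primitive roots mod 101 = φ(p-1) = φ(100) = 40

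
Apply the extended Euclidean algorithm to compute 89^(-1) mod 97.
Extended GCD: 89(12) + 97(-11) = 1. So 89^(-1) ≡ 12 mod 97. Verify: 89 × 12 = 1068 ≡ 1 mod 97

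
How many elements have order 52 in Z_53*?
There are φ(53-1) = φ(52) = 24 primitive roots modulo 53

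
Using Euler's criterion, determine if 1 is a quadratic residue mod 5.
By Euler's criterion: 1^{2} ≡ 1 mod 5. Since this equals 1, 1 is a QR.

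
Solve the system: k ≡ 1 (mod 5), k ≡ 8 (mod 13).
M = 5 × 13 = 65. M₁ = 13, y₁ ≡ 2 (mod 5). M₂ = 5, y₂ ≡ 8 (mod 13). k = 1×13×2 + 8×5×8 ≡ 21 (mod 65)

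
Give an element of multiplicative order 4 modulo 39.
5 has order 4 mod 39 since 5^{4} ≡ 1 mod 39 and no smaller power works.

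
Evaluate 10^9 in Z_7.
Using Fermat: 10^{6} ≡ 1 (mod 7). 9 ≡ 3 (mod 6). So 10^{9} ≡ 10^{3} ≡ 6 (mod 7)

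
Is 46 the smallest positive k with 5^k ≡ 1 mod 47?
Powers of 5 mod 47: 5^1≡5, 5^2≡25, 5^3≡31, 5^4≡14, 5^5≡23, 5^6≡21, 5^7≡11, 5^8≡8, 5^9≡40, 5^10≡12, 5^11≡13, 5^12≡18, 5^13≡43, 5^14≡27, 5^15≡41, 5^16≡17, 5^17≡38, 5^18≡2, 5^19≡10, 5^20≡3, 5^21≡15, 5^22≡28, 5^23≡46, 5^24≡42, 5^25≡22, 5^26≡16, 5^27≡33, 5^28≡24, 5^29≡26, 5^30≡36, 5^31≡39, 5^32≡7, 5^33≡35, 5^34≡34, 5^35≡29, 5^36≡4, 5^37≡20, 5^38≡6, 5^39≡30, 5^40≡9, 5^41≡45, 5^42≡37, 5^43≡44, 5^44≡32, 5^45≡19, 5^46≡1. First k with 5^k≡1 is k=46. Yes, ord_47(5) = 46.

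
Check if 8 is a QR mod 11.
By Euler's criterion: 8^{5} ≡ 10 mod 11. Since this equals -1 (≡ 10), 8 is not a QR.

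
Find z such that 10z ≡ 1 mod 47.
Since 47 is prime, by Fermat 10^(-1) ≡ 10^{45} ≡ 33 mod 47. Verify: 10 × 33 = 330 ≡ 1 mod 47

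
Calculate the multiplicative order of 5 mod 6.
Powers of 5 mod 6: 5^1≡5, 5^2≡1. ord_6(5) = 2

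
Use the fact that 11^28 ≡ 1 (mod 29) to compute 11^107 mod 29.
By Fermat: 11^{28} ≡ 1 (mod 29). 107 = 3×28 + 23. So 11^{107} ≡ 11^{23} ≡ 27 (mod 29)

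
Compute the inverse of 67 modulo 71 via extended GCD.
Extended GCD: 67(-18) + 71(17) = 1. So 67^(-1) ≡ -18 ≡ 53 (mod 71). Verify: 67 × 53 = 3551 ≡ 1 (mod 71)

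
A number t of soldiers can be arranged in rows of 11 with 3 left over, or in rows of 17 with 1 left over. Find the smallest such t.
M = 11 × 17 = 187. M₁ = 17, y₁ ≡ 2 (mod 11). M₂ = 11, y₂ ≡ 14 (mod 17). t = 3×17×2 + 1×11×14 ≡ 69 (mod 187)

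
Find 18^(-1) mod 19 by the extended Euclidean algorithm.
Extended GCD: 18(-1) + 19(1) = 1. So 18^(-1) ≡ -1 ≡ 18 mod 19. Verify: 18 × 18 = 324 ≡ 1 mod 19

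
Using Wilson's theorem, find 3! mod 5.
(4)! = (3)! × (4) ≡ -1 (mod 5). So (3)! ≡ -1 × (4)^(-1) ≡ (-1)×(-1) = 1 (mod 5)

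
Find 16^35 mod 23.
Using Fermat: 16^{22} ≡ 1 mod 23. 35 ≡ 13 mod 22. So 16^{35} ≡ 16^{13} ≡ 3 mod 23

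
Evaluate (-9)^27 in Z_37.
By repeated squaring mod 37: (-9)^{1}≡28, (-9)^{2}≡7, (-9)^{4}≡12, (-9)^{8}≡33, (-9)^{16}≡16. Then (-9)^{27} = (-9)^{16+8+2+1} ≡ 16 × 33 × 7 × 28 ≡ 36 mod 37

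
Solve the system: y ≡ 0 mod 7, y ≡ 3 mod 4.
M = 7 × 4 = 28. M₁ = 4, y₁ ≡ 2 mod 7. M₂ = 7, y₂ ≡ 3 mod 4. y = 0×4×2 + 3×7×3 ≡ 7 mod 28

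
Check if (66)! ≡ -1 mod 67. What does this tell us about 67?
(66)! mod 67 = 66. Since this equals -1 mod 67, Wilson confirms 67 is prime.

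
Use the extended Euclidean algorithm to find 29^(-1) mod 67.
Extended GCD: 29(-30) + 67(13) = 1. So 29^(-1) ≡ -30 ≡ 37 (mod 67). Verify: 29 × 37 = 1073 ≡ 1 (mod 67)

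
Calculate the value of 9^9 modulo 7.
Using Fermat: 9^{6} ≡ 1 mod 7. 9 ≡ 3 mod 6. So 9^{9} ≡ 9^{3} ≡ 1 mod 7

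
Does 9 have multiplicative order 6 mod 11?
Powers of 9 mod 11: 9^1≡9, 9^2≡4, 9^3≡3, 9^4≡5, 9^5≡1. Already 9^5≡1, so the order is 5 < 6. No, the actual order is 5.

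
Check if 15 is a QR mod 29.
By Euler's criterion: 15^{14} ≡ 28 mod 29. Since this equals -1 (≡ 28), 15 is not a QR.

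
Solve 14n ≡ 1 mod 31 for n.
Since 31 is prime, by Fermat 14^(-1) ≡ 14^{29} ≡ 20 mod 31. Verify: 14 × 20 = 280 ≡ 1 mod 31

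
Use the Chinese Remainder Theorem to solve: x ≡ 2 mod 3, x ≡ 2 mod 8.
M = 3 × 8 = 24. M₁ = 8, y₁ ≡ 2 mod 3. M₂ = 3, y₂ ≡ 3 mod 8. x = 2×8×2 + 2×3×3 ≡ 2 mod 24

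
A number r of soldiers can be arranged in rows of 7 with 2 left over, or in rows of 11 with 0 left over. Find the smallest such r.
M = 7 × 11 = 77. M₁ = 11, y₁ ≡ 2 mod 7. M₂ = 7, y₂ ≡ 8 mod 11. r = 2×11×2 + 0×7×8 ≡ 44 mod 77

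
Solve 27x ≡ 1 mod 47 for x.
Since 47 is prime, by Fermat 27^(-1) ≡ 27^{45} ≡ 7 mod 47. Verify: 27 × 7 = 189 ≡ 1 mod 47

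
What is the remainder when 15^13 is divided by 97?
By repeated squaring mod 97: 15^{1}≡15, 15^{2}≡31, 15^{4}≡88, 15^{8}≡81. Then 15^{13} = 15^{8+4+1} ≡ 81 × 88 × 15 ≡ 26 mod 97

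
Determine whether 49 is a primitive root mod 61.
49^{30} ≡ 1 mod 61 and 30 < 60, so ord_61(49) = 30 ≠ 60 and 49 is not a primitive root.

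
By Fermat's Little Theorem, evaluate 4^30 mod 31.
By Fermat's Little Theorem, 4^{30} ≡ 1 mod 31 since 31 is prime and gcd(4, 31) = 1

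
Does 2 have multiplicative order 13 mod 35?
Powers of 2 mod 35: 2^1≡2, 2^2≡4, 2^3≡8, 2^4≡16, 2^5≡32, 2^6≡29, 2^7≡23, 2^8≡11, 2^9≡22, 2^10≡9, 2^11≡18, 2^12≡1. Already 2^12≡1, so the order is 12 < 13. No, the actual order is 12.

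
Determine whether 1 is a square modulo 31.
By Euler's criterion: 1^{15} ≡ 1 mod 31. Since this equals 1, 1 is a QR.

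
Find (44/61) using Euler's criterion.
(44/61) = 44^{30} mod 61 = -1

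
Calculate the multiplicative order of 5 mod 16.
Powers of 5 mod 16: 5^1≡5, 5^2≡9, 5^3≡13, 5^4≡1. ord_16(5) = 4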